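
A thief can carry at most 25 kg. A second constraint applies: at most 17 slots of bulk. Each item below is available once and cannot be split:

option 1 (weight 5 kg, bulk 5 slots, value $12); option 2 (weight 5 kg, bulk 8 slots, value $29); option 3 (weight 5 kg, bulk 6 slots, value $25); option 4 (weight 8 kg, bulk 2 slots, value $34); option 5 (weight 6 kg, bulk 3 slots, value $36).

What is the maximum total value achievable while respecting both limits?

$107

Feasible sets respecting both limits:
- option 1+option 3+option 4+option 5: weight 24, bulk 16, value 107
- option 2+option 4+option 5: weight 19, bulk 13, value 99
- option 3+option 4+option 5: weight 19, bulk 11, value 95
Best: $107.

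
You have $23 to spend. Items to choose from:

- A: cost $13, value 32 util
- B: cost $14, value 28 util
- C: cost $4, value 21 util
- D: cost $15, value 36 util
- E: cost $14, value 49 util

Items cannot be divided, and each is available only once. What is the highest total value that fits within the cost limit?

70 util

Check high-value combinations within $23:
- C+E: cost 4+14=18, value 21+49=70
- C+D: cost 4+15=19, value 21+36=57
- A+C: cost 13+4=17, value 32+21=53
- E: cost 14, value 49
- B+C: cost 14+4=18, value 28+21=49
Best: 70 util.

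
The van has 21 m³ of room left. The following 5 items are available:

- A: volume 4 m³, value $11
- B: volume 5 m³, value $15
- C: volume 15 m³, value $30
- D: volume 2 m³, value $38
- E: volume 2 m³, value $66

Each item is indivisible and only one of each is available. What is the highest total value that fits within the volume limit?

$134

Check high-value combinations within 21 m³:
- C+D+E: volume 15+2+2=19, value 30+38+66=134
- A+B+D+E: volume 4+5+2+2=13, value 11+15+38+66=130
- B+D+E: volume 5+2+2=9, value 15+38+66=119
- A+D+E: volume 4+2+2=8, value 11+38+66=115
- A+C+E: volume 4+15+2=21, value 11+30+66=107
Best: $134.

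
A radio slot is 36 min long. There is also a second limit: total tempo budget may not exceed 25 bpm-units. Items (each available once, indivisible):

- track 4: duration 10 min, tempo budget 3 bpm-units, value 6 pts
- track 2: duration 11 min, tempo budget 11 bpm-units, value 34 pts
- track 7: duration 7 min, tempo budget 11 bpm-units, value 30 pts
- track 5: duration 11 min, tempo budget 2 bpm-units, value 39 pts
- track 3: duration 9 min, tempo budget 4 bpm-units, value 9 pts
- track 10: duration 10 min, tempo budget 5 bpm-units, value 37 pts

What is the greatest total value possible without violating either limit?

110 pts

Feasible sets respecting both limits:
- track 2+track 5+track 10: duration 32, tempo budget 18, value 110
- track 7+track 5+track 10: duration 28, tempo budget 18, value 106
- track 2+track 7+track 5: duration 29, tempo budget 24, value 103
Best: 110 pts.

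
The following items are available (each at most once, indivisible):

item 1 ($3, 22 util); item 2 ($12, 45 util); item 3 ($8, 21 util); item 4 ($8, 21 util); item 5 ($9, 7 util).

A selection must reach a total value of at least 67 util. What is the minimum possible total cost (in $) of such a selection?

15

Subsets with value ≥ 67, sorted by total cost:
- item 1+item 2: cost 15, value 67
- item 1+item 2+item 3: cost 23, value 88
- item 1+item 2+item 4: cost 23, value 88
Minimum cost: 15 $.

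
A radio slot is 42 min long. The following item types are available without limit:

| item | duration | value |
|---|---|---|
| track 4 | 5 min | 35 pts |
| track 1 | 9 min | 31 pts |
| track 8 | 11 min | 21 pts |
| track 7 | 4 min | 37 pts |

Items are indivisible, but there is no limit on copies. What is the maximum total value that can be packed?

370 pts

Best value-per-unit is track 7 at 37/4, and filling with it alone uses duration 10×4=40. No mix of the others beats 10×37 = 370.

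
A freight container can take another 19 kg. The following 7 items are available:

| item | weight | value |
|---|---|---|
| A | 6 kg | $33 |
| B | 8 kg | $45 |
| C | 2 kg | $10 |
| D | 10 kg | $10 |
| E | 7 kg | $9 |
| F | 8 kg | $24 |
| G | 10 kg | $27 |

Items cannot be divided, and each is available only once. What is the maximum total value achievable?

$88

Check high-value combinations within 19 kg:
- A+B+C: weight 6+8+2=16, value 33+45+10=88
- B+C+F: weight 8+2+8=18, value 45+10+24=79
- A+B: weight 6+8=14, value 33+45=78
- B+G: weight 8+10=18, value 45+27=72
- A+C+G: weight 6+2+10=18, value 33+10+27=70
Best: $88.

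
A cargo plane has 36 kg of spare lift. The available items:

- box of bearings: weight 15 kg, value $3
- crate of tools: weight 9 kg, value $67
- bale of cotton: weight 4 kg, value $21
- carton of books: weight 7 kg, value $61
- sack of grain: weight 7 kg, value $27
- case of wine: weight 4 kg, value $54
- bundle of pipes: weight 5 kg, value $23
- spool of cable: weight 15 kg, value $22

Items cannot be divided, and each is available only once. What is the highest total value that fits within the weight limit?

$253

Check high-value combinations within 36 kg:
- crate of tools+bale of cotton+carton of books+sack of grain+case of wine+bundle of pipes: weight 9+4+7+7+4+5=36, value 67+21+61+27+54+23=253
- crate of tools+carton of books+sack of grain+case of wine+bundle of pipes: weight 9+7+7+4+5=32, value 67+61+27+54+23=232
- crate of tools+bale of cotton+carton of books+sack of grain+case of wine: weight 9+4+7+7+4=31, value 67+21+61+27+54=230
- crate of tools+bale of cotton+carton of books+case of wine+bundle of pipes: weight 9+4+7+4+5=29, value 67+21+61+54+23=226
- crate of tools+carton of books+sack of grain+case of wine: weight 9+7+7+4=27, value 67+61+27+54=209
Best: $253.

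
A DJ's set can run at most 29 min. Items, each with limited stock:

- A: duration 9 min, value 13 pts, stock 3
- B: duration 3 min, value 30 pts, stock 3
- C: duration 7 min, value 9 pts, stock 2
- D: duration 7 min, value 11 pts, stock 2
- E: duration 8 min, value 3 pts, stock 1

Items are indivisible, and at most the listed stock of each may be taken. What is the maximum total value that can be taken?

Best selections within duration 29 and stock limits:
- 2×A + 3×B: duration 27, value 116
- 1×A + 3×B + 1×D: duration 25, value 114
Best: 116 pts.

116 pts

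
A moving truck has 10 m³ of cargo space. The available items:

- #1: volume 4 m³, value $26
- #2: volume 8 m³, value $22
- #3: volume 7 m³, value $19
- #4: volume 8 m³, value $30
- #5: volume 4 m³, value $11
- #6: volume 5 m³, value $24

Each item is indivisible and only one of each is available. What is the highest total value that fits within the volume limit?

Check high-value combinations within 10 m³:
- #1+#6: volume 4+5=9, value 26+24=50
- #1+#5: volume 4+4=8, value 26+11=37
- #5+#6: volume 4+5=9, value 11+24=35
- #4: volume 8, value 30
Best: $50.

$50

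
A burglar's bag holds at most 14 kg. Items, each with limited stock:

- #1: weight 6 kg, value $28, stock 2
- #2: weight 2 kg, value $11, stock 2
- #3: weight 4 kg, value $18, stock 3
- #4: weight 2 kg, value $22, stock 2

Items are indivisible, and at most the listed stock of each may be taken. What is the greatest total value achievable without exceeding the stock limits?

$94

Best selections within weight 14 and stock limits:
- 1×#1 + 2×#2 + 2×#4: weight 14, value 94
- 1×#2 + 2×#3 + 2×#4: weight 14, value 91
- 1×#1 + 1×#3 + 2×#4: weight 14, value 90
Best: $94.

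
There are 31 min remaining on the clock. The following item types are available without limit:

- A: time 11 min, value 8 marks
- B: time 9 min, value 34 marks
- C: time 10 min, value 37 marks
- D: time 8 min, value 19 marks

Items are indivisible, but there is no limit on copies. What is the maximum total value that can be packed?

Best value-per-unit is B at 34/9; filling with it alone gives 3×34 = 102.
Optimal mix: 3×C → time 30, value 111.

111 marks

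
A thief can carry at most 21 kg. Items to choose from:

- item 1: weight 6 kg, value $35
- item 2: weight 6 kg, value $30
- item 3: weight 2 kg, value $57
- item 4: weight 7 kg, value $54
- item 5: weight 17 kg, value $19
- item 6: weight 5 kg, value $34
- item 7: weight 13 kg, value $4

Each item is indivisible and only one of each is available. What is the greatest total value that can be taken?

Check high-value combinations within 21 kg:
- item 1+item 3+item 4+item 6: weight 6+2+7+5=20, value 35+57+54+34=180
- item 1+item 2+item 3+item 4: weight 6+6+2+7=21, value 35+30+57+54=176
- item 2+item 3+item 4+item 6: weight 6+2+7+5=20, value 30+57+54+34=175
Best: $180.

$180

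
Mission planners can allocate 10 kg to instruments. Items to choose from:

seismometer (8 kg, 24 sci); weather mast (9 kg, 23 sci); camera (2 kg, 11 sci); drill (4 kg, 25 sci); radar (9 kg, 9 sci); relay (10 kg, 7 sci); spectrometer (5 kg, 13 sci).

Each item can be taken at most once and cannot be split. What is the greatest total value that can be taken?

Check high-value combinations within 10 kg:
- drill+spectrometer: mass 4+5=9, value 25+13=38
- camera+drill: mass 2+4=6, value 11+25=36
- seismometer+camera: mass 8+2=10, value 24+11=35
- drill: mass 4, value 25
Best: 38 sci.

38 sci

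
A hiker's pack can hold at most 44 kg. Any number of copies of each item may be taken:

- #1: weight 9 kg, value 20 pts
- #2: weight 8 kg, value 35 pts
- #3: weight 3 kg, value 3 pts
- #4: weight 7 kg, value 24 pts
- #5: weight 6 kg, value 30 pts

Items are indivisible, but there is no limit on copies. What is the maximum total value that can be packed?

Best value-per-unit is #5 at 30/6; filling with it alone gives 7×30 = 210.
Optimal mix: 1×#2 + 6×#5 → weight 44, value 215.

215 pts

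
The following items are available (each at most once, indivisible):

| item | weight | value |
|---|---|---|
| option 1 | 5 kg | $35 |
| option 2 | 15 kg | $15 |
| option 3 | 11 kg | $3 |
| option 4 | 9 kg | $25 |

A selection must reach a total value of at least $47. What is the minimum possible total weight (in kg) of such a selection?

14

Subsets with value ≥ 47, sorted by total weight:
- option 1+option 4: weight 14, value 60
- option 1+option 2: weight 20, value 50
- option 1+option 3+option 4: weight 25, value 63
Minimum weight: 14 kg.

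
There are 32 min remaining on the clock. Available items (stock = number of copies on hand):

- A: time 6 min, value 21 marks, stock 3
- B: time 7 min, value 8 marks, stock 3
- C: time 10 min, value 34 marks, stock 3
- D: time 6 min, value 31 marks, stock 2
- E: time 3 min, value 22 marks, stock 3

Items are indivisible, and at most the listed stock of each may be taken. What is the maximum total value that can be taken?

162 marks

Best selections within time 32 and stock limits:
- 1×C + 2×D + 3×E: time 31, value 162
- 1×A + 1×C + 1×D + 3×E: time 31, value 152
Best: 162 marks.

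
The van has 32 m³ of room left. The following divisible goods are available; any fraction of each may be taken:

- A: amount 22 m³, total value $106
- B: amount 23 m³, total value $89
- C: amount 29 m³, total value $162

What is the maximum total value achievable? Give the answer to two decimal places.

Take in order of value per unit:
- C (162/29 per unit): all 29 → value 162, running total 162.00
- A (106/22 per unit): 3 of 22 → value 3×106/22 = 14.4545, running total 176.45
Total 176.45.

176.45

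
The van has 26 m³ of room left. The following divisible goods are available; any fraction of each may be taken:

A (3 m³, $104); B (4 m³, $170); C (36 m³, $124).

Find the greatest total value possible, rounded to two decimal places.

339.44

Take in order of value per unit:
- B (170/4 per unit): all 4 → value 170, running total 170.00
- A (104/3 per unit): all 3 → value 104, running total 274.00
- C (124/36 per unit): 19 of 36 → value 19×124/36 = 65.4444, running total 339.44
Total 339.44.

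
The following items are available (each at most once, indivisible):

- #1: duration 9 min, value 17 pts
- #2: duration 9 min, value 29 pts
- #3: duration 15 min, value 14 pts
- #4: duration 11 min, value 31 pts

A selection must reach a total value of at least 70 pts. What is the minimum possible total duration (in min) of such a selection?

Subsets with value ≥ 70, sorted by total duration:
- #1+#2+#4: duration 29, value 77
- #2+#3+#4: duration 35, value 74
- #1+#2+#3+#4: duration 44, value 91
Minimum duration: 29 min.

29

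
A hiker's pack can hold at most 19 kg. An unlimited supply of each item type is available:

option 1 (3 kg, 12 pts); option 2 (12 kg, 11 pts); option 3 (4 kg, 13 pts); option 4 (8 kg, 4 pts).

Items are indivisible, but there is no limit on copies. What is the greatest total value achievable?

Best value-per-unit is option 1 at 12/3; filling with it alone gives 6×12 = 72.
Optimal mix: 5×option 1 + 1×option 3 → weight 19, value 73.

73 pts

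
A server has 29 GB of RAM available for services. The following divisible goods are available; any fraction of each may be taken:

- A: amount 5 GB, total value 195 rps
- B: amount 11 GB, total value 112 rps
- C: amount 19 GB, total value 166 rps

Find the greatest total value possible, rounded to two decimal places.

420.58

Take in order of value per unit:
- A (195/5 per unit): all 5 → value 195, running total 195.00
- B (112/11 per unit): all 11 → value 112, running total 307.00
- C (166/19 per unit): 13 of 19 → value 13×166/19 = 113.5789, running total 420.58
Total 420.58.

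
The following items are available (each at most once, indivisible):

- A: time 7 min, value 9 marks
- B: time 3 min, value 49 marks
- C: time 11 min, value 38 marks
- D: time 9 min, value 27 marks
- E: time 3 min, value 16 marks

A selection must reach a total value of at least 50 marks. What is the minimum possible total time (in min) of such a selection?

Subsets with value ≥ 50, sorted by total time:
- B+E: time 6, value 65
- A+B: time 10, value 58
- B+D: time 12, value 76
- A+B+E: time 13, value 74
Minimum time: 6 min.

6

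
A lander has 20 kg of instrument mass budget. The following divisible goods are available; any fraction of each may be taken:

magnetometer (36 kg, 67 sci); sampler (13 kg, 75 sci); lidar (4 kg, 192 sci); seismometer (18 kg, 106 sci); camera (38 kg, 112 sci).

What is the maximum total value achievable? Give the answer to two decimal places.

286.22

Take in order of value per unit:
- lidar (192/4 per unit): all 4 → value 192, running total 192.00
- seismometer (106/18 per unit): 16 of 18 → value 16×106/18 = 94.2222, running total 286.22
Total 286.22.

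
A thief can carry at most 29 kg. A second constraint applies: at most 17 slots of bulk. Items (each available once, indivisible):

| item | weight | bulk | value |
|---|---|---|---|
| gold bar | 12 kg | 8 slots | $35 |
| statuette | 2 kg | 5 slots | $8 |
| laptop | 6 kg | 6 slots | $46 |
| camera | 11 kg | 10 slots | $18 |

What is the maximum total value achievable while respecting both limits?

$81

Feasible sets respecting both limits:
- gold bar+laptop: weight 18, bulk 14, value 81
- laptop+camera: weight 17, bulk 16, value 64
- statuette+laptop: weight 8, bulk 11, value 54
- laptop: weight 6, bulk 6, value 46
Best: $81.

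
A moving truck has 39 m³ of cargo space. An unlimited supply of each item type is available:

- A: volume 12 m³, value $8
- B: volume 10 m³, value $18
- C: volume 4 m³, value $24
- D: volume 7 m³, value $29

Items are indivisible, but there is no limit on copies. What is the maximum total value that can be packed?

Best value-per-unit is C at 24/4; filling with it alone gives 9×24 = 216.
Optimal mix: 8×C + 1×D → volume 39, value 221.

$221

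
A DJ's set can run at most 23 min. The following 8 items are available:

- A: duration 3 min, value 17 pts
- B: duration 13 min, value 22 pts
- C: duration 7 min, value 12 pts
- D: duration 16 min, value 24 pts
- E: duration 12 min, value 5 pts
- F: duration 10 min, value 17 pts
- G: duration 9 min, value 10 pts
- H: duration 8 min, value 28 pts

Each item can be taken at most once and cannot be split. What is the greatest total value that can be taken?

Check high-value combinations within 23 min:
- A+F+H: duration 3+10+8=21, value 17+17+28=62
- A+C+H: duration 3+7+8=18, value 17+12+28=57
- A+G+H: duration 3+9+8=20, value 17+10+28=55
Best: 62 pts.

62 pts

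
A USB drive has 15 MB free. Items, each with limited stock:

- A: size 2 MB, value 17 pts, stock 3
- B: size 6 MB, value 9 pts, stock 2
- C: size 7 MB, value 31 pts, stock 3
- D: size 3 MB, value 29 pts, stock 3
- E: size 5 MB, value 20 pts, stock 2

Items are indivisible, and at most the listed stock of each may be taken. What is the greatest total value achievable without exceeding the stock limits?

Best selections within size 15 and stock limits:
- 3×A + 3×D: size 15, value 138
- 2×A + 3×D: size 13, value 121
- 2×A + 2×D + 1×E: size 15, value 112
Best: 138 pts.

138 pts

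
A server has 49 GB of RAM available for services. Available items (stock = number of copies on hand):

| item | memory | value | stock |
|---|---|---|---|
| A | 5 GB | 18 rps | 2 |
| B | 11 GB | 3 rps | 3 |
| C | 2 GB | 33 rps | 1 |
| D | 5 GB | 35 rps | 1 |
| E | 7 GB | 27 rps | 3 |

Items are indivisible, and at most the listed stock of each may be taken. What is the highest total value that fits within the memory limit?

188 rps

Best selections within memory 49 and stock limits:
- 2×A + 1×B + 1×C + 1×D + 3×E: memory 49, value 188
- 2×A + 1×C + 1×D + 3×E: memory 38, value 185
Best: 188 rps.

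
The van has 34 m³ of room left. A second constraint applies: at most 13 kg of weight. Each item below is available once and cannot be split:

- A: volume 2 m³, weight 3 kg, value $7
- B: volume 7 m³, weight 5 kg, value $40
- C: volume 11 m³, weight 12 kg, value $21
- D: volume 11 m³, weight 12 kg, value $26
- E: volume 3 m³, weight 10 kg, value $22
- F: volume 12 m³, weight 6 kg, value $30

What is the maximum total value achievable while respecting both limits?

$70

Feasible sets respecting both limits:
- B+F: volume 19, weight 11, value 70
- A+B: volume 9, weight 8, value 47
- B: volume 7, weight 5, value 40
- A+F: volume 14, weight 9, value 37
Best: $70.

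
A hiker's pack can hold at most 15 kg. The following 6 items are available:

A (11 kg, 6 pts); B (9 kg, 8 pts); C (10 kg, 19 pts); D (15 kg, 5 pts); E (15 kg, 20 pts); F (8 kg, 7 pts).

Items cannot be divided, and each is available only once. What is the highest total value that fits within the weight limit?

Check high-value combinations within 15 kg:
- E: weight 15, value 20
- C: weight 10, value 19
- B: weight 9, value 8
- F: weight 8, value 7
Best: 20 pts.

20 pts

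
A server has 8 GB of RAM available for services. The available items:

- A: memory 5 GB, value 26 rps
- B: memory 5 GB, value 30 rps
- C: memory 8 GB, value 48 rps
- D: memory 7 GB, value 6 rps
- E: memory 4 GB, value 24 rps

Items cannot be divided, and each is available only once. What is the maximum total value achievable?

48 rps

This is a 0/1 knapsack; check combinations near the capacity.
- C: memory 8, value 48
- B: memory 5, value 30
- A: memory 5, value 26
Best: 48 rps.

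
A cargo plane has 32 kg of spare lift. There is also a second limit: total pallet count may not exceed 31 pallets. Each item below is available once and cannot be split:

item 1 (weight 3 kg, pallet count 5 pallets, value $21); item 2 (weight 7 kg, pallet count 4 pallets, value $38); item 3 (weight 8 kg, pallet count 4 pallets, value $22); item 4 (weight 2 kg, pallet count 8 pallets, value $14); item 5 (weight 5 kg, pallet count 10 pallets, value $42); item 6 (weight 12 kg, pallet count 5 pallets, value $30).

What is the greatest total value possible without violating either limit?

Feasible sets respecting both limits:
- item 1+item 2+item 3+item 4+item 5: weight 25, pallet count 31, value 137
- item 2+item 3+item 5+item 6: weight 32, pallet count 23, value 132
- item 1+item 2+item 5+item 6: weight 27, pallet count 24, value 131
- item 1+item 2+item 3+item 4+item 6: weight 32, pallet count 26, value 125
Best: $137.

$137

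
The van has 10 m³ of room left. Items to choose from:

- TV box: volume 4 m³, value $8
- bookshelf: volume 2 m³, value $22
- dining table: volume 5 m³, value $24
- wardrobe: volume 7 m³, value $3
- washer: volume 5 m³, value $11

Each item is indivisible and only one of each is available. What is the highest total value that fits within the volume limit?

Check high-value combinations within 10 m³:
- bookshelf+dining table: volume 2+5=7, value 22+24=46
- dining table+washer: volume 5+5=10, value 24+11=35
- bookshelf+washer: volume 2+5=7, value 22+11=33
- TV box+dining table: volume 4+5=9, value 8+24=32
Best: $46.

$46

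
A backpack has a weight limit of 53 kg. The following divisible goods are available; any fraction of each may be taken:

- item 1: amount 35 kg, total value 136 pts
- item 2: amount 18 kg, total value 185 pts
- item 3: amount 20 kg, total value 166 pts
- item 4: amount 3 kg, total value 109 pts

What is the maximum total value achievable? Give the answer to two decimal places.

506.63

Take in order of value per unit:
- item 4 (109/3 per unit): all 3 → value 109, running total 109.00
- item 2 (185/18 per unit): all 18 → value 185, running total 294.00
- item 3 (166/20 per unit): all 20 → value 166, running total 460.00
- item 1 (136/35 per unit): 12 of 35 → value 12×136/35 = 46.6286, running total 506.63
Total 506.63.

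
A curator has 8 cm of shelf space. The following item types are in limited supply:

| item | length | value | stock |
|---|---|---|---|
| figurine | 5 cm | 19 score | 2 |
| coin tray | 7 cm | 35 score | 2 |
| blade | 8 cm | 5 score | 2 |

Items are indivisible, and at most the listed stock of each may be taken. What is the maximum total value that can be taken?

Best selections within length 8 and stock limits:
- 1×coin tray: length 7, value 35
- 1×figurine: length 5, value 19
- 1×blade: length 8, value 5
Best: 35 score.

35 score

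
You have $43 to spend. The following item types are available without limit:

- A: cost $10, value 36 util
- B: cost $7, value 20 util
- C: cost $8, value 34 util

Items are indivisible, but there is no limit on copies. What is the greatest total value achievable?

Best value-per-unit is C at 34/8; filling with it alone gives 5×34 = 170.
Optimal mix: 1×A + 4×C → cost 42, value 172.

172 util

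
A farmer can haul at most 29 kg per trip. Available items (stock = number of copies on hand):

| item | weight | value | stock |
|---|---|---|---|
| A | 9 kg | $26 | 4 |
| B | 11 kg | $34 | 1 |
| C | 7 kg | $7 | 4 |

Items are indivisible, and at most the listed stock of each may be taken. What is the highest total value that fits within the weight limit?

$86

Top feasible selections:
- 2×A + 1×B: weight 29, value 86
- 3×A: weight 27, value 78
- 1×A + 1×B + 1×C: weight 27, value 67
Best: $86.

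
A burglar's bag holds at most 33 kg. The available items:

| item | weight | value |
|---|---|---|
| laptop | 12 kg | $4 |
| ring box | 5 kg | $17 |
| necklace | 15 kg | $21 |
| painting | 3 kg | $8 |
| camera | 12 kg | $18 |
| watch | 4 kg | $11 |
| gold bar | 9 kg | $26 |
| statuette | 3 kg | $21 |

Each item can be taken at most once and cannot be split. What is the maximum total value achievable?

$93

Check high-value combinations within 33 kg:
- ring box+camera+watch+gold bar+statuette: weight 5+12+4+9+3=33, value 17+18+11+26+21=93
- ring box+painting+camera+gold bar+statuette: weight 5+3+12+9+3=32, value 17+8+18+26+21=90
- ring box+necklace+gold bar+statuette: weight 5+15+9+3=32, value 17+21+26+21=85
Best: $93.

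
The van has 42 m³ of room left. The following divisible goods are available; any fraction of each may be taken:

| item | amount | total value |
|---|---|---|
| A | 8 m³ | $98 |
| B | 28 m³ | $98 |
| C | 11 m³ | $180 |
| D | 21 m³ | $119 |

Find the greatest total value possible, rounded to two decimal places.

404.00

Take in order of value per unit:
- C (180/11 per unit): all 11 → value 180, running total 180.00
- A (98/8 per unit): all 8 → value 98, running total 278.00
- D (119/21 per unit): all 21 → value 119, running total 397.00
- B (98/28 per unit): 2 of 28 → value 2×98/28 = 7.0000, running total 404.00
Total 404.00.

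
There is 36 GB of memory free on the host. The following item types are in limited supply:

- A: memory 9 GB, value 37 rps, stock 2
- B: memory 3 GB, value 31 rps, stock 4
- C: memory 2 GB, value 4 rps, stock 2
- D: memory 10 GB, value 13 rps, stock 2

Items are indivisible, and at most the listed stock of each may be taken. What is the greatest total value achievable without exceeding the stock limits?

Top feasible selections:
- 2×A + 4×B + 2×C: memory 34, value 206
- 2×A + 4×B + 1×C: memory 32, value 202
- 2×A + 4×B: memory 30, value 198
Best: 206 rps.

206 rps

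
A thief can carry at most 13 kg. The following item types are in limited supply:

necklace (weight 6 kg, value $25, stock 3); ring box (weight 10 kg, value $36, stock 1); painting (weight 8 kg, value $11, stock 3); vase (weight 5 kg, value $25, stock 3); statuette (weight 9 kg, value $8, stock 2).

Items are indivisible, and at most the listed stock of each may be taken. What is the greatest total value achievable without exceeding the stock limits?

Top feasible selections:
- 2×vase: weight 10, value 50
- 1×necklace + 1×vase: weight 11, value 50
Best: $50.

$50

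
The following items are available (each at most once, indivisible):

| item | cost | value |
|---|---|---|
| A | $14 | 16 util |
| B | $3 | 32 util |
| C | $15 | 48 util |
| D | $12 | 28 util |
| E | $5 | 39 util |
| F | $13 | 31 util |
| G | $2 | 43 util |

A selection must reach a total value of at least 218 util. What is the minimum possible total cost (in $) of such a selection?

50

Subsets with value ≥ 218, sorted by total cost:
- B+C+D+E+F+G: cost 50, value 221
- A+B+C+D+E+F+G: cost 64, value 237
Minimum cost: 50 $.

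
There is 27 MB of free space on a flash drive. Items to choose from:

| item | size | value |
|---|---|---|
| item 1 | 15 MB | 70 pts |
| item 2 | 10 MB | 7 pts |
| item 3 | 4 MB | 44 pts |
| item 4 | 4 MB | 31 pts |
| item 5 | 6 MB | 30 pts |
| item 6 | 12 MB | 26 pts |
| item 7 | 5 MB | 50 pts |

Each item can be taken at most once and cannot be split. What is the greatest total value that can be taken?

Check high-value combinations within 27 MB:
- item 1+item 3+item 7: size 15+4+5=24, value 70+44+50=164
- item 3+item 4+item 5+item 7: size 4+4+6+5=19, value 44+31+30+50=155
- item 1+item 4+item 7: size 15+4+5=24, value 70+31+50=151
- item 3+item 4+item 6+item 7: size 4+4+12+5=25, value 44+31+26+50=151
Best: 164 pts.

164 pts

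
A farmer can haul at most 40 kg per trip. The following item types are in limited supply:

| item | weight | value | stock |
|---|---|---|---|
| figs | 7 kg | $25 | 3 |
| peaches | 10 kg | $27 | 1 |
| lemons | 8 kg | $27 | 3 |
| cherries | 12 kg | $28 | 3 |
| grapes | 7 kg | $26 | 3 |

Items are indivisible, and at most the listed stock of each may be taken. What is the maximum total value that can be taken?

Top feasible selections:
- 3×lemons + 2×grapes: weight 38, value 133
- 1×peaches + 2×lemons + 2×grapes: weight 40, value 133
Best: $133.

$133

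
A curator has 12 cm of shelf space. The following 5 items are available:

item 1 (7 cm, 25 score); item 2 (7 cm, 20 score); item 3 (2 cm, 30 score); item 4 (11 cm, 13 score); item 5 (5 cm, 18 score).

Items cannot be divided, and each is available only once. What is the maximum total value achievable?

Check high-value combinations within 12 cm:
- item 1+item 3: length 7+2=9, value 25+30=55
- item 2+item 3: length 7+2=9, value 20+30=50
- item 3+item 5: length 2+5=7, value 30+18=48
Best: 55 score.

55 score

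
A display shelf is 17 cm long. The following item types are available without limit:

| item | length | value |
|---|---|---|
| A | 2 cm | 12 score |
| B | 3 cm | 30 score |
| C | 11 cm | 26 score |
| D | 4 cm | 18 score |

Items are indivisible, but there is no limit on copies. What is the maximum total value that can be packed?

Best value-per-unit is B at 30/3; filling with it alone gives 5×30 = 150.
Optimal mix: 1×A + 5×B → length 17, value 162.

162 score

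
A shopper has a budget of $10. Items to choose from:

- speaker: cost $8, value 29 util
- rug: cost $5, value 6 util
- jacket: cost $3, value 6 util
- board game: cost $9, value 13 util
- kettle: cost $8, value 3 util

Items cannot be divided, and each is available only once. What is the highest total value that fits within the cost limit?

29 util

Check high-value combinations within $10:
- speaker: cost 8, value 29
- board game: cost 9, value 13
- rug+jacket: cost 5+3=8, value 6+6=12
Best: 29 util.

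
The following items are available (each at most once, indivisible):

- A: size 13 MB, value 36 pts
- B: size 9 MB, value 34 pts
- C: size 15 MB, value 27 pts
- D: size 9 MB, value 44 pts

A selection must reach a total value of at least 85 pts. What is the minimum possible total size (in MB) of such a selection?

Subsets with value ≥ 85, sorted by total size:
- A+B+D: size 31, value 114
- B+C+D: size 33, value 105
- A+C+D: size 37, value 107
Minimum size: 31 MB.

31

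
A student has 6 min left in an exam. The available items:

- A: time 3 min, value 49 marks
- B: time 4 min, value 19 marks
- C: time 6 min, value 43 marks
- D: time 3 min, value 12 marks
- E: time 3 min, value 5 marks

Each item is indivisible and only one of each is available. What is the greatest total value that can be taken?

Check high-value combinations within 6 min:
- A+D: time 3+3=6, value 49+12=61
- A+E: time 3+3=6, value 49+5=54
- A: time 3, value 49
- C: time 6, value 43
Best: 61 marks.

61 marks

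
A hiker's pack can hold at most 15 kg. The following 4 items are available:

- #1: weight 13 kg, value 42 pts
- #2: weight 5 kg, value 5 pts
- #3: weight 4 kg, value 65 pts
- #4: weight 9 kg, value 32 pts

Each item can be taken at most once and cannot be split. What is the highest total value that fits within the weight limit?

Check high-value combinations within 15 kg:
- #3+#4: weight 4+9=13, value 65+32=97
- #2+#3: weight 5+4=9, value 5+65=70
- #3: weight 4, value 65
- #1: weight 13, value 42
- #2+#4: weight 5+9=14, value 5+32=37
Best: 97 pts.

97 pts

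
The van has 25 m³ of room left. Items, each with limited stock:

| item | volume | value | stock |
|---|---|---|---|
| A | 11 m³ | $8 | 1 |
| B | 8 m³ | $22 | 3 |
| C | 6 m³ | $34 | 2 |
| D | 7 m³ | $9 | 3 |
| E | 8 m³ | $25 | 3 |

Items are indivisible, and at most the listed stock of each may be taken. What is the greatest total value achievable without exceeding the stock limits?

$93

Top feasible selections:
- 2×C + 1×E: volume 20, value 93
- 1×B + 2×C: volume 20, value 90
Best: $93.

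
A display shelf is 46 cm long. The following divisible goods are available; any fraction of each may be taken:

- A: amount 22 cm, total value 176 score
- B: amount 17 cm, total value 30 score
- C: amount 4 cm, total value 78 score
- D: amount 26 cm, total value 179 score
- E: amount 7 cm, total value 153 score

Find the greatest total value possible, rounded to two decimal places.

Take in order of value per unit:
- E (153/7 per unit): all 7 → value 153, running total 153.00
- C (78/4 per unit): all 4 → value 78, running total 231.00
- A (176/22 per unit): all 22 → value 176, running total 407.00
- D (179/26 per unit): 13 of 26 → value 13×179/26 = 89.5000, running total 496.50
Total 496.50.

496.50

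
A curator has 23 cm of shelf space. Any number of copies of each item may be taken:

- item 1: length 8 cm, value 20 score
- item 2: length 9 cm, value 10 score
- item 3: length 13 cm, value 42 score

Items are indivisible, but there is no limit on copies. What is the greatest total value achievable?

Best value-per-unit is item 3 at 42/13; filling with it alone gives 1×42 = 42.
Optimal mix: 1×item 1 + 1×item 3 → length 21, value 62.

62 score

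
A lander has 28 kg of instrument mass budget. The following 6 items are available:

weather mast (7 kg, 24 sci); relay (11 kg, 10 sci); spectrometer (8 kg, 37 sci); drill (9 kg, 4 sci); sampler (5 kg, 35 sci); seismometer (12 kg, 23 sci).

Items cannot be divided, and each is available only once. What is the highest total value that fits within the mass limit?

96 sci

Check high-value combinations within 28 kg:
- weather mast+spectrometer+sampler: mass 7+8+5=20, value 24+37+35=96
- spectrometer+sampler+seismometer: mass 8+5+12=25, value 37+35+23=95
- weather mast+spectrometer+seismometer: mass 7+8+12=27, value 24+37+23=84
Best: 96 sci.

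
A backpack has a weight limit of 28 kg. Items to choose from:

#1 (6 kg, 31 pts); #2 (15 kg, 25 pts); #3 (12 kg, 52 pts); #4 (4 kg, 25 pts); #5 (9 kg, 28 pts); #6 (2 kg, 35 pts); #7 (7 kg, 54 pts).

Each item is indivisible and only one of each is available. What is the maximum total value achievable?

173 pts

Check high-value combinations within 28 kg:
- #1+#4+#5+#6+#7: weight 6+4+9+2+7=28, value 31+25+28+35+54=173
- #1+#3+#6+#7: weight 6+12+2+7=27, value 31+52+35+54=172
- #3+#4+#6+#7: weight 12+4+2+7=25, value 52+25+35+54=166
- #1+#5+#6+#7: weight 6+9+2+7=24, value 31+28+35+54=148
- #1+#4+#6+#7: weight 6+4+2+7=19, value 31+25+35+54=145
Best: 173 pts.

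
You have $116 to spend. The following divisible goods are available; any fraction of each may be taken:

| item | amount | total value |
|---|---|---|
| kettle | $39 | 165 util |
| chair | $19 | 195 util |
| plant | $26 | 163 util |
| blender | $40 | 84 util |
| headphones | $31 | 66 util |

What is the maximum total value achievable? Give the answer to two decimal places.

591.10

Take in order of value per unit:
- chair (195/19 per unit): all 19 → value 195, running total 195.00
- plant (163/26 per unit): all 26 → value 163, running total 358.00
- kettle (165/39 per unit): all 39 → value 165, running total 523.00
- headphones (66/31 per unit): all 31 → value 66, running total 589.00
- blender (84/40 per unit): 1 of 40 → value 1×84/40 = 2.1000, running total 591.10
Total 591.10.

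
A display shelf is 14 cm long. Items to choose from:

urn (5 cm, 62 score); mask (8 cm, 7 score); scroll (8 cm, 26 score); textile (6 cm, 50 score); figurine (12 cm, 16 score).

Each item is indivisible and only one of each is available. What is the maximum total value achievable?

Check high-value combinations within 14 cm:
- urn+textile: length 5+6=11, value 62+50=112
- urn+scroll: length 5+8=13, value 62+26=88
- scroll+textile: length 8+6=14, value 26+50=76
- urn+mask: length 5+8=13, value 62+7=69
- urn: length 5, value 62
Best: 112 score.

112 score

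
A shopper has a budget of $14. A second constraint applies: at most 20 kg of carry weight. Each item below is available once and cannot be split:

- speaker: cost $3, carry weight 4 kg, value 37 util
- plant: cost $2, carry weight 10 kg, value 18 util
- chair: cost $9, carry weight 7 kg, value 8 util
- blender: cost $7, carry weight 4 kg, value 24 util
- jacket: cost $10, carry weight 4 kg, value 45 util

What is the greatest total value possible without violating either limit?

82 util

Feasible sets respecting both limits:
- speaker+jacket: cost 13, carry weight 8, value 82
- speaker+plant+blender: cost 12, carry weight 18, value 79
- plant+jacket: cost 12, carry weight 14, value 63
Best: 82 util.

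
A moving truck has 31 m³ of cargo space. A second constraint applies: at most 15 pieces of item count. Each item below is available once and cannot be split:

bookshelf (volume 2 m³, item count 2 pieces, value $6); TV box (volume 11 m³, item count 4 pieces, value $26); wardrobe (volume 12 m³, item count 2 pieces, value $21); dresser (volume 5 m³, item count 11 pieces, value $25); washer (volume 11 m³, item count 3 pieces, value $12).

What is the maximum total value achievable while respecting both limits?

$53

Feasible sets respecting both limits:
- bookshelf+TV box+wardrobe: volume 25, item count 8, value 53
- bookshelf+wardrobe+dresser: volume 19, item count 15, value 52
- TV box+dresser: volume 16, item count 15, value 51
Best: $53.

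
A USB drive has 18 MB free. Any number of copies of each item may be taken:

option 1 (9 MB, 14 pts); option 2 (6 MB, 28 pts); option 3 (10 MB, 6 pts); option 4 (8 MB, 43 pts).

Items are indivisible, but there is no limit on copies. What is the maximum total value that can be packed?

86 pts

Best value-per-unit is option 4 at 43/8, and filling with it alone uses size 2×8=16. No mix of the others beats 2×43 = 86.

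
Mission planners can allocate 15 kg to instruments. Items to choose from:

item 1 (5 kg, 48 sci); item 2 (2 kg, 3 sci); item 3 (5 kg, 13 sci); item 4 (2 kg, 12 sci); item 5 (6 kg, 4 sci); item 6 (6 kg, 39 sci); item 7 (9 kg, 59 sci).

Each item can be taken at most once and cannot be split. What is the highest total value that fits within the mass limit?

107 sci

Check high-value combinations within 15 kg:
- item 1+item 7: mass 5+9=14, value 48+59=107
- item 1+item 2+item 4+item 6: mass 5+2+2+6=15, value 48+3+12+39=102
- item 1+item 4+item 6: mass 5+2+6=13, value 48+12+39=99
- item 6+item 7: mass 6+9=15, value 39+59=98
Best: 107 sci.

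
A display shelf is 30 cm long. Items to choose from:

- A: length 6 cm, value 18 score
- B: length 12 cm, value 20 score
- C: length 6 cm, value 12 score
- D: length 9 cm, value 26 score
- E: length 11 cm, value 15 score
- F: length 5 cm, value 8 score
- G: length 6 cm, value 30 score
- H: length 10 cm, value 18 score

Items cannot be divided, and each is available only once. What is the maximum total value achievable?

This is a 0/1 knapsack; check combinations near the capacity.
- A+C+D+G: length 6+6+9+6=27, value 18+12+26+30=86
- A+D+F+G: length 6+9+5+6=26, value 18+26+8+30=82
- D+F+G+H: length 9+5+6+10=30, value 26+8+30+18=82
- A+B+C+G: length 6+12+6+6=30, value 18+20+12+30=80
- A+C+G+H: length 6+6+6+10=28, value 18+12+30+18=78
Best: 86 score.

86 score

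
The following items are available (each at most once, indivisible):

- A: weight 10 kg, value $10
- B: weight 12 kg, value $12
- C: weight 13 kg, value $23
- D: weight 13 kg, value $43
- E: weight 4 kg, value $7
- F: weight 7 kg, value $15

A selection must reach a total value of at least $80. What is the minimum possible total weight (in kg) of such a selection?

Subsets with value ≥ 80, sorted by total weight:
- C+D+F: weight 33, value 81
- C+D+E+F: weight 37, value 88
- A+C+D+E: weight 40, value 83
- B+C+D+E: weight 42, value 85
Minimum weight: 33 kg.

33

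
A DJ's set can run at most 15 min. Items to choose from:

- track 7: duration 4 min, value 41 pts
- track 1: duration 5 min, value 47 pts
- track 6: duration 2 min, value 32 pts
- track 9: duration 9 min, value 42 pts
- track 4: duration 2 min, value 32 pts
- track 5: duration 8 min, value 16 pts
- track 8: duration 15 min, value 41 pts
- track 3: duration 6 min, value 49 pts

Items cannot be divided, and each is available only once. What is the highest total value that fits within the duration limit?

Check high-value combinations within 15 min:
- track 1+track 6+track 4+track 3: duration 5+2+2+6=15, value 47+32+32+49=160
- track 7+track 6+track 4+track 3: duration 4+2+2+6=14, value 41+32+32+49=154
- track 7+track 1+track 6+track 4: duration 4+5+2+2=13, value 41+47+32+32=152
- track 7+track 1+track 3: duration 4+5+6=15, value 41+47+49=137
Best: 160 pts.

160 pts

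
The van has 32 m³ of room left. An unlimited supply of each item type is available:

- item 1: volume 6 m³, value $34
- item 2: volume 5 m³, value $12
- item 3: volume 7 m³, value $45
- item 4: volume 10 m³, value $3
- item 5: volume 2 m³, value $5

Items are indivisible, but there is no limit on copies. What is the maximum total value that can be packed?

Best value-per-unit is item 3 at 45/7; filling with it alone gives 4×45 = 180.
Optimal mix: 3×item 1 + 2×item 3 → volume 32, value 192.

$192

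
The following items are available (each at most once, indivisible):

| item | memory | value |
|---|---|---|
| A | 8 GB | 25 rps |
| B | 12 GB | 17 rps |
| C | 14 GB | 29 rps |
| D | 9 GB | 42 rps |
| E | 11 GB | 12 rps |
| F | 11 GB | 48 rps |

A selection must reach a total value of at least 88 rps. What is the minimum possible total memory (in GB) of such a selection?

Subsets with value ≥ 88, sorted by total memory:
- D+F: memory 20, value 90
- A+D+F: memory 28, value 115
- D+E+F: memory 31, value 102
Minimum memory: 20 GB.

20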